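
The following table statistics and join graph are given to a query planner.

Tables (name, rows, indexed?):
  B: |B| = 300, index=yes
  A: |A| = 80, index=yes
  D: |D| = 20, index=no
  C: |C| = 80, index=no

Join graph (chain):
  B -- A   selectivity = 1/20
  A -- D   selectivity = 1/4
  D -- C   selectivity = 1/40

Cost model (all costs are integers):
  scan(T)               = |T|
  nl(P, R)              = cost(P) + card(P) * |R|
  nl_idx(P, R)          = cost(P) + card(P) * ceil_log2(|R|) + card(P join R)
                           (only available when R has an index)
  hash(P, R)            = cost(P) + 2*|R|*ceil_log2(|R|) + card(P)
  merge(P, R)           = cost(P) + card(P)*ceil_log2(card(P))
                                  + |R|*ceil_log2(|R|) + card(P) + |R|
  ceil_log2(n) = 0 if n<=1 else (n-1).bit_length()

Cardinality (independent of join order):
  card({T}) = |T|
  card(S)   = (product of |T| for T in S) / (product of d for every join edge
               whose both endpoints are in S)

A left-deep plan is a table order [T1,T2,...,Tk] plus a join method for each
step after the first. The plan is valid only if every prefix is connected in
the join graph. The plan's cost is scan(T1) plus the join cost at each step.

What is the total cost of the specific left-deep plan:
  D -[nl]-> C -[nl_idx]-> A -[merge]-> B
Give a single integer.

step 1: scan D: cost=20, card=20
step 2: join C via nl
    card(P join C) = 20*80/(40) = 40
    cost = 20 + 20*80 = 1620
step 3: join A via nl_idx
    card(P join A) = 40*80/(4) = 800
    cost = 1620 + 40*7 + 800 = 2700
step 4: join B via merge
    card(P join B) = 800*300/(20) = 12000
    cost = 2700 + 800*10 + 300*9 + 800 + 300 = 14500

14500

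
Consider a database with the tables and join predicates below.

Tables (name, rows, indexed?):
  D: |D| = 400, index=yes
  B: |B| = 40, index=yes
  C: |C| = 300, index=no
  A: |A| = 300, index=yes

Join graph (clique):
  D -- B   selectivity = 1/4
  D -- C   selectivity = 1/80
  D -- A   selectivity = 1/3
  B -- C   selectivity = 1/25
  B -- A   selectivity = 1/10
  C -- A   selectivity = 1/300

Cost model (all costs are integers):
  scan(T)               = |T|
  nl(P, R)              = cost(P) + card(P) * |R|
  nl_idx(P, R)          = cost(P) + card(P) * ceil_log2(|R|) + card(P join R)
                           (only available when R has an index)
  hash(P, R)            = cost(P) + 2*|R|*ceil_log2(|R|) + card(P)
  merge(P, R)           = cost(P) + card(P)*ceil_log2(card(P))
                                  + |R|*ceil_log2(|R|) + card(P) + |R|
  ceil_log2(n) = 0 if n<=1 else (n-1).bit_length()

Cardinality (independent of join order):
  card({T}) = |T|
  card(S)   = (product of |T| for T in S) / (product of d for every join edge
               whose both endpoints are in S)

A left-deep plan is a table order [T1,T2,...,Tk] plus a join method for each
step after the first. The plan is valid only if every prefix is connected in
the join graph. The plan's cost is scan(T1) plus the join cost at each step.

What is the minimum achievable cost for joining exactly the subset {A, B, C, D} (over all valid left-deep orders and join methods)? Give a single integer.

4532

Selinger DP over subsets of {A,B,C,D}:
  {D}: scan cost=400, card=400
  {B}: scan cost=40, card=40
  {C}: scan cost=300, card=300
  {A}: scan cost=300, card=300
  {BD}: card=4000; try (B,hash)→1280, (D,merge)→4320, (D,nl_idx)→4400, (B,merge)→4680, (B,nl_idx)→6800, (D,hash)→7280 …(+2); best=1280 via (B,hash)
  {CD}: card=1500; try (D,nl_idx)→4500, (C,hash)→6200, (D,merge)→7300, (C,merge)→7400, (D,hash)→7800, (D,nl)→120300 …(+1); best=4500 via (D,nl_idx)
  {AD}: card=40000; try (A,hash)→6200, (D,merge)→7300, (A,merge)→7400, (D,hash)→7800, (D,nl_idx)→43000, (A,nl_idx)→44000 …(+2); best=6200 via (A,hash)
  {BC}: card=480; try (B,hash)→1080, (B,nl_idx)→2580, (C,merge)→3320, (B,merge)→3580, (C,hash)→5480, (C,nl)→12040 …(+1); best=1080 via (B,hash)
  {AB}: card=1200; try (B,hash)→1080, (A,nl_idx)→1600, (B,nl_idx)→3300, (A,merge)→3320, (B,merge)→3580, (A,hash)→5480 …(+2); best=1080 via (B,hash)
  {AC}: card=300; try (A,nl_idx)→3300, (C,hash)→6000, (A,hash)→6000, (C,merge)→6300, (A,merge)→6300, (C,nl)→90300 …(+1); best=3300 via (A,nl_idx)
  {BCD}: card=600; try (D,nl_idx)→6000, (B,hash)→6480, (D,hash)→8760, (D,merge)→9880, (C,hash)→10680, (B,nl_idx)→14100 …(+5); best=6000 via (D,nl_idx)
  {ABD}: card=40000; try (D,hash)→9480, (A,hash)→10680, (D,merge)→19480, (B,hash)→46680, (D,nl_idx)→51880, (A,merge)→56280 …(+6); best=9480 via (D,hash)
  {ACD}: card=500; try (D,nl_idx)→6500, (D,merge)→10300, (D,hash)→10800, (A,hash)→11400, (A,nl_idx)→18500, (A,merge)→25500 …(+5); best=6500 via (D,nl_idx)
  {ABC}: card=48; try (B,hash)→4080, (B,nl_idx)→5148, (A,nl_idx)→5448, (B,merge)→6580, (A,hash)→6960, (C,hash)→7680 …(+5); best=4080 via (B,hash)
  {ABCD}: card=20; try (D,nl_idx)→4532, (B,hash)→7480, (D,merge)→8416, (B,nl_idx)→9520, (D,hash)→11328, (A,nl_idx)→11420 …(+9); best=4532 via (D,nl_idx)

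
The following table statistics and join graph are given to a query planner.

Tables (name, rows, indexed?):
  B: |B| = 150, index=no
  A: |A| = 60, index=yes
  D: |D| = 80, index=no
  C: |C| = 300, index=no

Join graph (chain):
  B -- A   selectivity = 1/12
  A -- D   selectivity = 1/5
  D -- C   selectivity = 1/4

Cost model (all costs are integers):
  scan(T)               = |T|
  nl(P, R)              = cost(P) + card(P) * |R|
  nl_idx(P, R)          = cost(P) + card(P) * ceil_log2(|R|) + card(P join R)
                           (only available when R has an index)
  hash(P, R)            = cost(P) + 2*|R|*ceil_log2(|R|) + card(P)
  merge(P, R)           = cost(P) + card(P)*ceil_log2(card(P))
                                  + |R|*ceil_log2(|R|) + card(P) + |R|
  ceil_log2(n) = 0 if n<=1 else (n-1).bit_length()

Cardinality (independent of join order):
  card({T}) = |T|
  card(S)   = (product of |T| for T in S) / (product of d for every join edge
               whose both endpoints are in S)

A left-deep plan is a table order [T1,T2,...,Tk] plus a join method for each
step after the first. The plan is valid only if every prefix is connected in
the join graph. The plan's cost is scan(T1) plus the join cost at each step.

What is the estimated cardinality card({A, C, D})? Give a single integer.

Tables in S: A(60), C(300), D(80)
Edges inside S: A-D(d=5), D-C(d=4)
numerator = 60 * 300 * 80 = 1440000
denominator = 5 * 4 = 20
card(S) = 1440000 / 20 = 72000

72000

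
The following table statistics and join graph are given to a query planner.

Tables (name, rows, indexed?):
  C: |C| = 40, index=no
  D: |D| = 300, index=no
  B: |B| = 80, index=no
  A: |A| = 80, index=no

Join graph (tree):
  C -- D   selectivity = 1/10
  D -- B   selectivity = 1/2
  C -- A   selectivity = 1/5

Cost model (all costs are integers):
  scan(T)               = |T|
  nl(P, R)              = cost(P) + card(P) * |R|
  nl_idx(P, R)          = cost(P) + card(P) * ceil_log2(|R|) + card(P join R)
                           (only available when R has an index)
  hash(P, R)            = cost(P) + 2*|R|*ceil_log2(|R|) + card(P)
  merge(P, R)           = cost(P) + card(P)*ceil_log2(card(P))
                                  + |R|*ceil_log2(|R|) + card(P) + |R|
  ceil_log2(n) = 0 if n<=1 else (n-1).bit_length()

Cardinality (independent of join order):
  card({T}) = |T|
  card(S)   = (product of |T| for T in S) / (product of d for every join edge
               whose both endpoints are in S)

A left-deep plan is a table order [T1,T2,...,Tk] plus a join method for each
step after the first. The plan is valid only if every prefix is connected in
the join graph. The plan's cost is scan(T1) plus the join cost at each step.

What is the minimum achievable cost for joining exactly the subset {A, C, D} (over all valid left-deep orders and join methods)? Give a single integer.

Selinger DP over subsets of {A,C,D}:
  {C}: scan cost=40, card=40
  {D}: scan cost=300, card=300
  {A}: scan cost=80, card=80
  {CD}: card=1200; try (C,hash)→1080, (D,merge)→3320, (C,merge)→3580, (D,hash)→5480, (D,nl)→12040, (C,nl)→12300; best=1080 via (C,hash)
  {AC}: card=640; try (C,hash)→640, (A,merge)→960, (C,merge)→1000, (A,hash)→1200, (A,nl)→3240, (C,nl)→3280; best=640 via (C,hash)
  {ACD}: card=19200; try (A,hash)→3400, (D,hash)→6680, (D,merge)→10680, (A,merge)→16120, (A,nl)→97080, (D,nl)→192640; best=3400 via (A,hash)

3400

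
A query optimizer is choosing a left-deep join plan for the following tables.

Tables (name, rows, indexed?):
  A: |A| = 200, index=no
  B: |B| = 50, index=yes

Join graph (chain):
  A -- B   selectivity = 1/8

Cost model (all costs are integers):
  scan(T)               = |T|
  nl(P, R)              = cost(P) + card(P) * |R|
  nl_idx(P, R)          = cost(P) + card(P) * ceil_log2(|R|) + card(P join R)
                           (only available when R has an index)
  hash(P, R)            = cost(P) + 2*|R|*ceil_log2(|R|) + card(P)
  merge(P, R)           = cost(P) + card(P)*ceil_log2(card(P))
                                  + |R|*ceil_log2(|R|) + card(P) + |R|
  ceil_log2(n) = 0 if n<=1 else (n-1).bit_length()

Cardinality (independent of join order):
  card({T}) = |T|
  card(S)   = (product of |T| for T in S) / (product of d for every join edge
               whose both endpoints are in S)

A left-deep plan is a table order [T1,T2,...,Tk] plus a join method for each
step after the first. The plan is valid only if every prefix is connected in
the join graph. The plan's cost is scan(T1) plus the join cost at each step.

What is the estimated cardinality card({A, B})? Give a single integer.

1250

Tables in S: A(200), B(50)
Edges inside S: A-B(d=8)
numerator = 200 * 50 = 10000
denominator = 8 = 8
card(S) = 10000 / 8 = 1250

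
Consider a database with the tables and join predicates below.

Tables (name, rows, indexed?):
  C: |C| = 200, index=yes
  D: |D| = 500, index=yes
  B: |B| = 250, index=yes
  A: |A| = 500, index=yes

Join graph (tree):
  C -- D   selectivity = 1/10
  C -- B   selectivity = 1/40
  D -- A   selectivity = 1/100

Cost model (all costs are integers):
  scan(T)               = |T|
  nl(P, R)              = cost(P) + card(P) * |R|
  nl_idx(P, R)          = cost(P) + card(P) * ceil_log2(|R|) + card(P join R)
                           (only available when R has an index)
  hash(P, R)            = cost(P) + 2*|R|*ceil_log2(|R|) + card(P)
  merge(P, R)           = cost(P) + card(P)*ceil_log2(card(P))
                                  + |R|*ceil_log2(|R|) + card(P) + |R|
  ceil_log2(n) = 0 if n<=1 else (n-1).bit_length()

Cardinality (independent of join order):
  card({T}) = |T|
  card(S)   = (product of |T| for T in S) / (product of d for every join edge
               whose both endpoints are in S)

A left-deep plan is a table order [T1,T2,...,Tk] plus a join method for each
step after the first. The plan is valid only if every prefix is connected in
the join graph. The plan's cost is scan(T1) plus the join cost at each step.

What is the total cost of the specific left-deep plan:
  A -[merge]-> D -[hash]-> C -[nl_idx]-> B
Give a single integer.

728700

step 1: scan A: cost=500, card=500
step 2: join D via merge
    card(P join D) = 500*500/(100) = 2500
    cost = 500 + 500*9 + 500*9 + 500 + 500 = 10500
step 3: join C via hash
    card(P join C) = 2500*200/(10) = 50000
    cost = 10500 + 2*200*8 + 2500 = 16200
step 4: join B via nl_idx
    card(P join B) = 50000*250/(40) = 312500
    cost = 16200 + 50000*8 + 312500 = 728700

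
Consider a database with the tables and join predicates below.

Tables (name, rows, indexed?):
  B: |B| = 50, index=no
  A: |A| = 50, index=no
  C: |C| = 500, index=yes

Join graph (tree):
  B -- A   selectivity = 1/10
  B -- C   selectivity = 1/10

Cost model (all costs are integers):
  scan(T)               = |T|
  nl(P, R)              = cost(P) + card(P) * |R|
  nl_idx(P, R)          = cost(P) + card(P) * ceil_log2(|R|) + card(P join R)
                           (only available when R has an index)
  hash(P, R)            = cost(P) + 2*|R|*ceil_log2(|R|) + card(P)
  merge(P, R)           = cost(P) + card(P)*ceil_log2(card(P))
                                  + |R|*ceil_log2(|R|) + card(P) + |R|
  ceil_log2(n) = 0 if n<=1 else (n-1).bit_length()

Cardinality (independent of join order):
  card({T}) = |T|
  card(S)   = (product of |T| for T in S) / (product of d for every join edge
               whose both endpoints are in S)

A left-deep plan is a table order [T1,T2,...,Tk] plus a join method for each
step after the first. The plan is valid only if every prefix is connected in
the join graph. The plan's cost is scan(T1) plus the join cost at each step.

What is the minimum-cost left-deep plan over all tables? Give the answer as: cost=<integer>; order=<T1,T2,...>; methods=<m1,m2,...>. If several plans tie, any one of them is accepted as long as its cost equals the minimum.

cost=4700; order=C,B,A; methods=hash,hash

Selinger DP (subsets sized 1..n):
  {B}: scan cost=50, card=50
  {A}: scan cost=50, card=50
  {C}: scan cost=500, card=500
  {AB}: card=250; try (B,hash)→700, (A,hash)→700, (B,merge)→750, (A,merge)→750, (B,nl)→2550, (A,nl)→2550; best=700 via (B,hash)
  {BC}: card=2500; try (B,hash)→1600, (C,nl_idx)→3000, (C,merge)→5400, (B,merge)→5850, (C,hash)→9100, (C,nl)→25050 …(+1); best=1600 via (B,hash)
  {ABC}: card=12500; try (A,hash)→4700, (C,merge)→7950, (C,hash)→9950, (C,nl_idx)→15450, (A,merge)→34450, (C,nl)→125700 …(+1); best=4700 via (A,hash)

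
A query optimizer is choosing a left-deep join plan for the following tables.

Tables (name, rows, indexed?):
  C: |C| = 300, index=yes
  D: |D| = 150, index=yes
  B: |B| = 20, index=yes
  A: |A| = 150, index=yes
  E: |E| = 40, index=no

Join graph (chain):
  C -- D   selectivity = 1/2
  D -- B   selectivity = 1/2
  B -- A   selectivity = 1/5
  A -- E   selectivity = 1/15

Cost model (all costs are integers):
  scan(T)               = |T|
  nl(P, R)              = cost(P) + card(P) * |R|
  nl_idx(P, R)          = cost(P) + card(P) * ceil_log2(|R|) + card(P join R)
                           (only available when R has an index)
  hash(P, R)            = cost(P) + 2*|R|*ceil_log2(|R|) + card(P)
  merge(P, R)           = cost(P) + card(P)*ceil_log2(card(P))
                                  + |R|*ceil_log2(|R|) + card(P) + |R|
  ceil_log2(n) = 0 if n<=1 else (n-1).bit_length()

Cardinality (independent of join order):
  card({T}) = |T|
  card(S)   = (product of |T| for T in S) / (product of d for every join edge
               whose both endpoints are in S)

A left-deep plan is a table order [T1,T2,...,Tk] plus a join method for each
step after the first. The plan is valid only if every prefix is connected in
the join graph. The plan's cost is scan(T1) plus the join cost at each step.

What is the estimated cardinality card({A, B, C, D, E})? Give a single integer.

Tables in S: A(150), B(20), C(300), D(150), E(40)
Edges inside S: C-D(d=2), D-B(d=2), B-A(d=5), A-E(d=15)
numerator = 150 * 20 * 300 * 150 * 40 = 5400000000
denominator = 2 * 2 * 5 * 15 = 300
card(S) = 5400000000 / 300 = 18000000

18000000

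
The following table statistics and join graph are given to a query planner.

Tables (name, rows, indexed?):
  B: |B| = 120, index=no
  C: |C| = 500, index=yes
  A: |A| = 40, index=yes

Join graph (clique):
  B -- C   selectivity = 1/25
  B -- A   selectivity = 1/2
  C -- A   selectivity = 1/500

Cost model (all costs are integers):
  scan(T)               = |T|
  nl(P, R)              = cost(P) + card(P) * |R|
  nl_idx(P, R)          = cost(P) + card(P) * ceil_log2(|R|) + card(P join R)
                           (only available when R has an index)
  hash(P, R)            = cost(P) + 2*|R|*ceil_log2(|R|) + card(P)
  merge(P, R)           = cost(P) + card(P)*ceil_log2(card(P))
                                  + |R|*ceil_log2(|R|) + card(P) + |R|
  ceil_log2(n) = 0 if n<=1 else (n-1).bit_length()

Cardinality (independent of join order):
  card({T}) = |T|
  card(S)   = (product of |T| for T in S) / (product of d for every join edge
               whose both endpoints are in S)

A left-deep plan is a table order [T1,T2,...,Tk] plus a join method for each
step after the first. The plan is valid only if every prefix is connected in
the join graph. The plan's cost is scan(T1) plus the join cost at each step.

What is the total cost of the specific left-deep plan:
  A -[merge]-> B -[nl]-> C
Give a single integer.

step 1: scan A: cost=40, card=40
step 2: join B via merge
    card(P join B) = 40*120/(2) = 2400
    cost = 40 + 40*6 + 120*7 + 40 + 120 = 1280
step 3: join C via nl
    card(P join C) = 2400*500/(25*500) = 96
    cost = 1280 + 2400*500 = 1201280

1201280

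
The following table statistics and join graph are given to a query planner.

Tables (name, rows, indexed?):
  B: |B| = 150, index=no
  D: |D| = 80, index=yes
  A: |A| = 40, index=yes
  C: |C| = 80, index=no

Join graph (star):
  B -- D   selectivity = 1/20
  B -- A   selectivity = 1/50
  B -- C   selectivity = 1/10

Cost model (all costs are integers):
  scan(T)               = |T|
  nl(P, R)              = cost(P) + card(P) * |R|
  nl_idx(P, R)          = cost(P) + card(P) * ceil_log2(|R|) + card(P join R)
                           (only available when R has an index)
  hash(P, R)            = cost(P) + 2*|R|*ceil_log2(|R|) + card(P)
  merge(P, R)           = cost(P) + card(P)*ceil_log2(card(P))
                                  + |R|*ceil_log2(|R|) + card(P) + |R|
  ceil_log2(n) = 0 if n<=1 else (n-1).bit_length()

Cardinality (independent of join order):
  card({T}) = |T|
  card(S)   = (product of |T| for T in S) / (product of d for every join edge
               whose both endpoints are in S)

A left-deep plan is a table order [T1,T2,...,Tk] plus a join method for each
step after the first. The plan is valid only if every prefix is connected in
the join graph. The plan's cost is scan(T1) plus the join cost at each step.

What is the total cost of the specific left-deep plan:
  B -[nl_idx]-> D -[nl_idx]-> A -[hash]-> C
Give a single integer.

step 1: scan B: cost=150, card=150
step 2: join D via nl_idx
    card(P join D) = 150*80/(20) = 600
    cost = 150 + 150*7 + 600 = 1800
step 3: join A via nl_idx
    card(P join A) = 600*40/(50) = 480
    cost = 1800 + 600*6 + 480 = 5880
step 4: join C via hash
    card(P join C) = 480*80/(10) = 3840
    cost = 5880 + 2*80*7 + 480 = 7480

7480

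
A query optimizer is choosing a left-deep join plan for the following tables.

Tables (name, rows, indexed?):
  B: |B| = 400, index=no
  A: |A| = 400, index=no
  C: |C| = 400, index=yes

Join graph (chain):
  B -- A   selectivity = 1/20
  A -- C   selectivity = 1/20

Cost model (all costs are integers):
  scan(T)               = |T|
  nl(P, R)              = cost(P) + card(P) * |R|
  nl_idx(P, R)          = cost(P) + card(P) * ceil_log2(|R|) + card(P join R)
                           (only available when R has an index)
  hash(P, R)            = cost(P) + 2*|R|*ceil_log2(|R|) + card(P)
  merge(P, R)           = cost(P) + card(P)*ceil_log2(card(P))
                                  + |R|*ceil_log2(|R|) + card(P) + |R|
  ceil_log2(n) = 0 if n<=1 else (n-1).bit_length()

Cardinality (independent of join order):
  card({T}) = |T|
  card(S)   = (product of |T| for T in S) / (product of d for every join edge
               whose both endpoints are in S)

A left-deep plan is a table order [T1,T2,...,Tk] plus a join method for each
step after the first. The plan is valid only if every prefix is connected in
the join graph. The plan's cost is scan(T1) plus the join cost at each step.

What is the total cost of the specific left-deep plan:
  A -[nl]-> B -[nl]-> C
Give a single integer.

3360400

step 1: scan A: cost=400, card=400
step 2: join B via nl
    card(P join B) = 400*400/(20) = 8000
    cost = 400 + 400*400 = 160400
step 3: join C via nl
    card(P join C) = 8000*400/(20) = 160000
    cost = 160400 + 8000*400 = 3360400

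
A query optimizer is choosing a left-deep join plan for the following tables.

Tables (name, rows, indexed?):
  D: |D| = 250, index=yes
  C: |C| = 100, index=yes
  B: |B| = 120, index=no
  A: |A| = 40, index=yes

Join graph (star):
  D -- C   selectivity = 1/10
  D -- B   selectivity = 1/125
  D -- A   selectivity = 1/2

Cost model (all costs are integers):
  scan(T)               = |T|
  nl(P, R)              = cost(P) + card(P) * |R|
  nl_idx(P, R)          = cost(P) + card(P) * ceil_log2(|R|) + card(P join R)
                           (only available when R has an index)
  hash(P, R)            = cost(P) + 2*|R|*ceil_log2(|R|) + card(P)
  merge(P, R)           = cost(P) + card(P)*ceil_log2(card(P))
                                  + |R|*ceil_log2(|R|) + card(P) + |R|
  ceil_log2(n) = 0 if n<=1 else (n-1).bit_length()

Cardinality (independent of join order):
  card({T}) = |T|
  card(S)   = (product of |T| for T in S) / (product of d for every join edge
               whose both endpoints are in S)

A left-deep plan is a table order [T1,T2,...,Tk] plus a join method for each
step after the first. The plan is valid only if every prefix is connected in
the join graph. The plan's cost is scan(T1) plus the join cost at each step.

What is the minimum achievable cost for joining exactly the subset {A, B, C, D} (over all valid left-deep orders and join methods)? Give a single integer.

Selinger DP over subsets of {A,B,C,D}:
  {D}: scan cost=250, card=250
  {C}: scan cost=100, card=100
  {B}: scan cost=120, card=120
  {A}: scan cost=40, card=40
  {CD}: card=2500; try (C,hash)→1900, (D,merge)→3150, (C,merge)→3300, (D,nl_idx)→3400, (D,hash)→4200, (C,nl_idx)→4500 …(+2); best=1900 via (C,hash)
  {BD}: card=240; try (D,nl_idx)→1320, (B,hash)→2180, (D,merge)→3330, (B,merge)→3460, (D,hash)→4240, (D,nl)→30120 …(+1); best=1320 via (D,nl_idx)
  {AD}: card=5000; try (A,hash)→980, (D,merge)→2570, (A,merge)→2780, (D,hash)→4080, (D,nl_idx)→5360, (A,nl_idx)→6750 …(+2); best=980 via (A,hash)
  {BCD}: card=2400; try (C,hash)→2960, (C,merge)→4280, (C,nl_idx)→5400, (B,hash)→6080, (C,nl)→25320, (B,merge)→35360 …(+1); best=2960 via (C,hash)
  {ACD}: card=50000; try (A,hash)→4880, (C,hash)→7380, (A,merge)→34680, (A,nl_idx)→66900, (C,merge)→71780, (C,nl_idx)→85980 …(+2); best=4880 via (A,hash)
  {ABD}: card=4800; try (A,hash)→2040, (A,merge)→3760, (A,nl_idx)→7560, (B,hash)→7660, (A,nl)→10920, (B,merge)→71940 …(+1); best=2040 via (A,hash)
  {ABCD}: card=48000; try (A,hash)→5840, (C,hash)→8240, (A,merge)→34440, (B,hash)→56560, (A,nl_idx)→65360, (C,merge)→70040 …(+5); best=5840 via (A,hash)

5840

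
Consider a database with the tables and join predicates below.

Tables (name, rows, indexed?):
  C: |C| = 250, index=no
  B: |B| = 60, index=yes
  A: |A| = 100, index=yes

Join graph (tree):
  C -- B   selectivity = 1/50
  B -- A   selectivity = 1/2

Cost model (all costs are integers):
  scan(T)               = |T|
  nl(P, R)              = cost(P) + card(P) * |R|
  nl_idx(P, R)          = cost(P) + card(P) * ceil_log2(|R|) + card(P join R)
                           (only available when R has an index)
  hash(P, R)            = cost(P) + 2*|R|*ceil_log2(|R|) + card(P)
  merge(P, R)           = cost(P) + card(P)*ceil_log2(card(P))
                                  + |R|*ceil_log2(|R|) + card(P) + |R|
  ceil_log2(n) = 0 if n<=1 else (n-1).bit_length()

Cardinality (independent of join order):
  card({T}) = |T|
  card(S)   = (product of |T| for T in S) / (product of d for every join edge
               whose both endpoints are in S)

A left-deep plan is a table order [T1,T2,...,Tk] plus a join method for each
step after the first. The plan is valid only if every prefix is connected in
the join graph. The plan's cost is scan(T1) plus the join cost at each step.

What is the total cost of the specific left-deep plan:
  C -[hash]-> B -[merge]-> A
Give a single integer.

5020

step 1: scan C: cost=250, card=250
step 2: join B via hash
    card(P join B) = 250*60/(50) = 300
    cost = 250 + 2*60*6 + 250 = 1220
step 3: join A via merge
    card(P join A) = 300*100/(2) = 15000
    cost = 1220 + 300*9 + 100*7 + 300 + 100 = 5020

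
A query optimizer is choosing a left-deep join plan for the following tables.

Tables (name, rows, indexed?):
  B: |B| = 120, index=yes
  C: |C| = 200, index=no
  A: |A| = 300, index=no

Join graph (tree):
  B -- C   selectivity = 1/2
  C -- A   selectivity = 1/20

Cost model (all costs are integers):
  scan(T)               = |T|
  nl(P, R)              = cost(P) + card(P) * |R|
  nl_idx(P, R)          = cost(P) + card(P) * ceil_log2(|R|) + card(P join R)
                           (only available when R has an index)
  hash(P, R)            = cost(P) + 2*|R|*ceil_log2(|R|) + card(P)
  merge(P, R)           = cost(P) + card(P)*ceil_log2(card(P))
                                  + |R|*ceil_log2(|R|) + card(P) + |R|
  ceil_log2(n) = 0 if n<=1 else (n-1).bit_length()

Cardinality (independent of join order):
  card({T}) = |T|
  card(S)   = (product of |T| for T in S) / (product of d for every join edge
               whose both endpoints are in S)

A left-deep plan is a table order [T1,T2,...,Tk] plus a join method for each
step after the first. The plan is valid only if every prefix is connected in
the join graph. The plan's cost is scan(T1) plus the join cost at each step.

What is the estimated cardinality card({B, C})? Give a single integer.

12000

Tables in S: B(120), C(200)
Edges inside S: B-C(d=2)
numerator = 120 * 200 = 24000
denominator = 2 = 2
card(S) = 24000 / 2 = 12000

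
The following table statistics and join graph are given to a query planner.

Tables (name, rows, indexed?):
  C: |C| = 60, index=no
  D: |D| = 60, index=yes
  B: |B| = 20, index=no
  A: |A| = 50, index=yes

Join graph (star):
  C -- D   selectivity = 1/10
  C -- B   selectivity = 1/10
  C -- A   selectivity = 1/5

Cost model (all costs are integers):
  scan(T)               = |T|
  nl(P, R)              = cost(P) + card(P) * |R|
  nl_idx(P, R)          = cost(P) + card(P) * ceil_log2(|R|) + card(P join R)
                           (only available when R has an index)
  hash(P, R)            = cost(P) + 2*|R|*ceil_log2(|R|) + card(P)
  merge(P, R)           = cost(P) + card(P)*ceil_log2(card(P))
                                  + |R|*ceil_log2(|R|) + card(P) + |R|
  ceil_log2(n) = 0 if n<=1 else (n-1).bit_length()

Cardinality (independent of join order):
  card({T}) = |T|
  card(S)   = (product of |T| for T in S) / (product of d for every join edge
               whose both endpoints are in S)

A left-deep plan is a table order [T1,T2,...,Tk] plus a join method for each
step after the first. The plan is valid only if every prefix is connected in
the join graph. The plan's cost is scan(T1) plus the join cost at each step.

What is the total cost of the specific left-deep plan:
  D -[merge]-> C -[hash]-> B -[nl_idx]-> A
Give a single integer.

step 1: scan D: cost=60, card=60
step 2: join C via merge
    card(P join C) = 60*60/(10) = 360
    cost = 60 + 60*6 + 60*6 + 60 + 60 = 900
step 3: join B via hash
    card(P join B) = 360*20/(10) = 720
    cost = 900 + 2*20*5 + 360 = 1460
step 4: join A via nl_idx
    card(P join A) = 720*50/(5) = 7200
    cost = 1460 + 720*6 + 7200 = 12980

12980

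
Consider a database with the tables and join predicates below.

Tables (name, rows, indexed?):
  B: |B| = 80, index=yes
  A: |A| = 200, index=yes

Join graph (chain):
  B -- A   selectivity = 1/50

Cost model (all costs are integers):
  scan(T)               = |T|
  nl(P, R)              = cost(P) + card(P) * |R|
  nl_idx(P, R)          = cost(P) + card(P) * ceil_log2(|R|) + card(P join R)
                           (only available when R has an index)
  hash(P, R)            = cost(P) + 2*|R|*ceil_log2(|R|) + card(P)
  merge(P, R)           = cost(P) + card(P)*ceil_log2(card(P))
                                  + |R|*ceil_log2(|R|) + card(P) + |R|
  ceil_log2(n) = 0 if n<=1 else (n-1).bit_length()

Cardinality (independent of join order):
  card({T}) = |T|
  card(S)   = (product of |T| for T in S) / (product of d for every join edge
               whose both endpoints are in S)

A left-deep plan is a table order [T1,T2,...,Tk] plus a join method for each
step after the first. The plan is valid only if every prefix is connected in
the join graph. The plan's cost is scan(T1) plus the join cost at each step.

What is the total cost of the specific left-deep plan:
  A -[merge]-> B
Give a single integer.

step 1: scan A: cost=200, card=200
step 2: join B via merge
    card(P join B) = 200*80/(50) = 320
    cost = 200 + 200*8 + 80*7 + 200 + 80 = 2640

2640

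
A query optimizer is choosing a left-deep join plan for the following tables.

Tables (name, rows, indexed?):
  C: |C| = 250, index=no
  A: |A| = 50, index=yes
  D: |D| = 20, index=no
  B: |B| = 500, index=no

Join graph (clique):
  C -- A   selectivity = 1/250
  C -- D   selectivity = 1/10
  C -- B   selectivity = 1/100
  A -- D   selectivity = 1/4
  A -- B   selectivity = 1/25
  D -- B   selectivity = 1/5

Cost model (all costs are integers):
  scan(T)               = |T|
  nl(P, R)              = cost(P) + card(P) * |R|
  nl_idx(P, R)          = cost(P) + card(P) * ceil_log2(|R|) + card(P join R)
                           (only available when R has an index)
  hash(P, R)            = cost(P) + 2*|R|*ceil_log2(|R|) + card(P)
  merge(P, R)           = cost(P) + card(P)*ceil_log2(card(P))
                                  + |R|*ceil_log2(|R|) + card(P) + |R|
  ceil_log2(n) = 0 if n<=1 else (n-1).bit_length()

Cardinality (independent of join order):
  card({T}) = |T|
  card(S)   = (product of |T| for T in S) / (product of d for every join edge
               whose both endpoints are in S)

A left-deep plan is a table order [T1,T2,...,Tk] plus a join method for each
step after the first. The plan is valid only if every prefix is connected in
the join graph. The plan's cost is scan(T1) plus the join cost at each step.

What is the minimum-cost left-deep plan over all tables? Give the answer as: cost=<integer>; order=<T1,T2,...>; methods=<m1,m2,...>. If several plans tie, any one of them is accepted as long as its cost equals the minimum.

Selinger DP (subsets sized 1..n):
  {C}: scan cost=250, card=250
  {A}: scan cost=50, card=50
  {D}: scan cost=20, card=20
  {B}: scan cost=500, card=500
  {AC}: card=50; try (A,hash)→1100, (A,nl_idx)→1800, (C,merge)→2650, (A,merge)→2850, (C,hash)→4100, (C,nl)→12550 …(+1); best=1100 via (A,hash)
  {CD}: card=500; try (D,hash)→700, (C,merge)→2390, (D,merge)→2620, (C,hash)→4040, (C,nl)→5020, (D,nl)→5250; best=700 via (D,hash)
  {BC}: card=1250; try (C,hash)→5000, (B,merge)→7500, (C,merge)→7750, (B,hash)→9500, (B,nl)→125250, (C,nl)→125500; best=5000 via (C,hash)
  {AD}: card=250; try (D,hash)→300, (A,nl_idx)→390, (A,merge)→490, (D,merge)→520, (A,hash)→640, (A,nl)→1020 …(+1); best=300 via (D,hash)
  {AB}: card=1000; try (A,hash)→1600, (A,nl_idx)→4500, (B,merge)→5400, (A,merge)→5850, (B,hash)→9100, (B,nl)→25050 …(+1); best=1600 via (A,hash)
  {BD}: card=2000; try (D,hash)→1200, (B,merge)→5140, (D,merge)→5620, (B,hash)→9040, (B,nl)→10020, (D,nl)→10500; best=1200 via (D,hash)
  {ACD}: card=25; try (D,hash)→1350, (D,merge)→1570, (A,hash)→1800, (D,nl)→2100, (A,nl_idx)→3725, (C,hash)→4550 …(+4); best=1350 via (D,hash)
  {ABC}: card=10; try (B,merge)→6450, (C,hash)→6600, (A,hash)→6850, (B,hash)→10150, (A,nl_idx)→12510, (C,merge)→14850 …(+4); best=6450 via (B,merge)
  {BCD}: card=500; try (D,hash)→6450, (C,hash)→7200, (B,hash)→10200, (B,merge)→10700, (D,merge)→20120, (C,merge)→27450 …(+3); best=6450 via (D,hash)
  {ABD}: card=1000; try (D,hash)→2800, (A,hash)→3800, (B,merge)→7550, (B,hash)→9550, (D,merge)→12720, (A,nl_idx)→14200 …(+4); best=2800 via (D,hash)
  {ABCD}: card=1; try (B,merge)→6500, (D,merge)→6620, (D,nl)→6650, (D,hash)→6660, (A,hash)→7550, (C,hash)→7800 …(+7); best=6500 via (B,merge)

cost=6500; order=C,A,D,B; methods=hash,hash,merge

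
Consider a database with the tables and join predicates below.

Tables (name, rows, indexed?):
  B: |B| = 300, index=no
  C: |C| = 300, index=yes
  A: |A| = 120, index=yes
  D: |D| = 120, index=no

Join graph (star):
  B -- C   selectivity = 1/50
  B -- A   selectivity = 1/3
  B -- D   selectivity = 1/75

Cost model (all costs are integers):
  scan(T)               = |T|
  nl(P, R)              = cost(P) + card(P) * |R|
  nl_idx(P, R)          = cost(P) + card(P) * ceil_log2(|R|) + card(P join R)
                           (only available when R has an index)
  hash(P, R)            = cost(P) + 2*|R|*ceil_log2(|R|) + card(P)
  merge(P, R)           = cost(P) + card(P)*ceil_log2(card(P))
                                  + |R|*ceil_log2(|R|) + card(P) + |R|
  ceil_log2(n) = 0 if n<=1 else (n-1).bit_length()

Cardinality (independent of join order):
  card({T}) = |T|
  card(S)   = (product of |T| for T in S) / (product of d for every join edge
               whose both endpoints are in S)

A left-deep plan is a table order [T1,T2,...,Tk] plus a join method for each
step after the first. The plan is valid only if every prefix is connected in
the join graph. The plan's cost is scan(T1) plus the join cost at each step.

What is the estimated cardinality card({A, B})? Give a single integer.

Tables in S: A(120), B(300)
Edges inside S: B-A(d=3)
numerator = 120 * 300 = 36000
denominator = 3 = 3
card(S) = 36000 / 3 = 12000

12000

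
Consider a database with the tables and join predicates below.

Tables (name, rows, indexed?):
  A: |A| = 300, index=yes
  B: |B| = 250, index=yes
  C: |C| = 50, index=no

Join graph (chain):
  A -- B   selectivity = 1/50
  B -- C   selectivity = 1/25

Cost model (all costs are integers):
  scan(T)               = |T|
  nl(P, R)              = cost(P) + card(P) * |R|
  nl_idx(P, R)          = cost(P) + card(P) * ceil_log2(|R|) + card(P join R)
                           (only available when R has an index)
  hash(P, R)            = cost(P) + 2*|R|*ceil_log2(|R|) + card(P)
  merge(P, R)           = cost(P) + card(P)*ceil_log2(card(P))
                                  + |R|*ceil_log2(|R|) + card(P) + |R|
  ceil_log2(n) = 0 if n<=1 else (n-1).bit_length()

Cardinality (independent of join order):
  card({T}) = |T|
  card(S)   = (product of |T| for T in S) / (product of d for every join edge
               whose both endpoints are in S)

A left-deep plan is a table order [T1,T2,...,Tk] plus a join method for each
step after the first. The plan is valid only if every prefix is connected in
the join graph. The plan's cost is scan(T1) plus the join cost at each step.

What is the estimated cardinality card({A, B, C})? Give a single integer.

Tables in S: A(300), B(250), C(50)
Edges inside S: A-B(d=50), B-C(d=25)
numerator = 300 * 250 * 50 = 3750000
denominator = 50 * 25 = 1250
card(S) = 3750000 / 1250 = 3000

3000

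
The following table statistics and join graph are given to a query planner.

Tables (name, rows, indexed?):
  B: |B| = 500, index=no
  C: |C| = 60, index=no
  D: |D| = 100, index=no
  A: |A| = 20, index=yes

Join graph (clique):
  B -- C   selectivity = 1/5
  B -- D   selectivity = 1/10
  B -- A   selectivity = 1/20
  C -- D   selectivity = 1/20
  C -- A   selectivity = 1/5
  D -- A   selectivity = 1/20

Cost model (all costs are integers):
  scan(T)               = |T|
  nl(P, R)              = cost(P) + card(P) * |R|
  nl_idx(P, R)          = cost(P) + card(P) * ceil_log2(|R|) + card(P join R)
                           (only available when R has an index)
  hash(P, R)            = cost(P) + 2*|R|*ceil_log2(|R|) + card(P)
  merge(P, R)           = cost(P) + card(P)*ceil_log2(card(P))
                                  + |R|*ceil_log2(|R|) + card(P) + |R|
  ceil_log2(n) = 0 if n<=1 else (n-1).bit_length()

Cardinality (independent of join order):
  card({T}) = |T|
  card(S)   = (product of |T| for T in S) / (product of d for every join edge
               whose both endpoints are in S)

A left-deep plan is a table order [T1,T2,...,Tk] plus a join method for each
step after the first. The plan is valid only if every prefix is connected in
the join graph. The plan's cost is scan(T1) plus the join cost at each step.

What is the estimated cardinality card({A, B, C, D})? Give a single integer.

Tables in S: A(20), B(500), C(60), D(100)
Edges inside S: B-C(d=5), B-D(d=10), B-A(d=20), C-D(d=20), C-A(d=5), D-A(d=20)
numerator = 20 * 500 * 60 * 100 = 60000000
denominator = 5 * 10 * 20 * 20 * 5 * 20 = 2000000
card(S) = 60000000 / 2000000 = 30

30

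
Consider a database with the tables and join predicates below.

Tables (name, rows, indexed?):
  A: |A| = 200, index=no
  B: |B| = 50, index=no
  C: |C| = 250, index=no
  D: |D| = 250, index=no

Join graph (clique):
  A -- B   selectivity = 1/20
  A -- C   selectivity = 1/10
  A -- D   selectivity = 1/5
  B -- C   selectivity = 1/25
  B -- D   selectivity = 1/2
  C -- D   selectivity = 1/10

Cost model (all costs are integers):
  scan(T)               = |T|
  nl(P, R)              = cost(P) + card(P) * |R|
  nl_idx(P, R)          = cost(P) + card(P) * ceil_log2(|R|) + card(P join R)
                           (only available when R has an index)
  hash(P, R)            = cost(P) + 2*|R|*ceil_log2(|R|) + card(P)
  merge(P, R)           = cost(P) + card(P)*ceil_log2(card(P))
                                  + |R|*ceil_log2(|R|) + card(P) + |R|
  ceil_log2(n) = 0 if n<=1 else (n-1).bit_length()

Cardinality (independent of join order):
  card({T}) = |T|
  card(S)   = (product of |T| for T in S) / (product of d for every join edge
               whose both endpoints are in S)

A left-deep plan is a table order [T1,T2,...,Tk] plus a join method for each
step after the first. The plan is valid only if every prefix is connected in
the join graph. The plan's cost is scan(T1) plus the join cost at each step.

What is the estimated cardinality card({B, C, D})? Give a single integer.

6250

Tables in S: B(50), C(250), D(250)
Edges inside S: B-C(d=25), B-D(d=2), C-D(d=10)
numerator = 50 * 250 * 250 = 3125000
denominator = 25 * 2 * 10 = 500
card(S) = 3125000 / 500 = 6250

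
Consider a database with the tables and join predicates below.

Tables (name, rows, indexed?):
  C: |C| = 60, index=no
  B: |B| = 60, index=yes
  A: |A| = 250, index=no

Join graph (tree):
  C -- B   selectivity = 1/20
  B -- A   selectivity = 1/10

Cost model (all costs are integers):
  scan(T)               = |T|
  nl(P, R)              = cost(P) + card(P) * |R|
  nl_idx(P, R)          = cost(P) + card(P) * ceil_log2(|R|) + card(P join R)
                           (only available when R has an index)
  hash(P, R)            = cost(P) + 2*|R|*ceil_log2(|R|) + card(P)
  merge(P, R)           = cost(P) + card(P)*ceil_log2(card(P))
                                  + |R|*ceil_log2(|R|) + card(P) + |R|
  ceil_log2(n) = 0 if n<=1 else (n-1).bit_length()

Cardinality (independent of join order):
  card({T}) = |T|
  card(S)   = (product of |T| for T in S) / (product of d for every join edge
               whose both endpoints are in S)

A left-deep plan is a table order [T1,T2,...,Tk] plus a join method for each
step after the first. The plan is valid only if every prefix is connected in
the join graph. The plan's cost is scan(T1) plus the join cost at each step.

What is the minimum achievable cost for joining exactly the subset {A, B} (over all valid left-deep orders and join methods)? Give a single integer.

1220

Selinger DP over subsets of {A,B}:
  {B}: scan cost=60, card=60
  {A}: scan cost=250, card=250
  {AB}: card=1500; try (B,hash)→1220, (A,merge)→2730, (B,merge)→2920, (B,nl_idx)→3250, (A,hash)→4120, (A,nl)→15060 …(+1); best=1220 via (B,hash)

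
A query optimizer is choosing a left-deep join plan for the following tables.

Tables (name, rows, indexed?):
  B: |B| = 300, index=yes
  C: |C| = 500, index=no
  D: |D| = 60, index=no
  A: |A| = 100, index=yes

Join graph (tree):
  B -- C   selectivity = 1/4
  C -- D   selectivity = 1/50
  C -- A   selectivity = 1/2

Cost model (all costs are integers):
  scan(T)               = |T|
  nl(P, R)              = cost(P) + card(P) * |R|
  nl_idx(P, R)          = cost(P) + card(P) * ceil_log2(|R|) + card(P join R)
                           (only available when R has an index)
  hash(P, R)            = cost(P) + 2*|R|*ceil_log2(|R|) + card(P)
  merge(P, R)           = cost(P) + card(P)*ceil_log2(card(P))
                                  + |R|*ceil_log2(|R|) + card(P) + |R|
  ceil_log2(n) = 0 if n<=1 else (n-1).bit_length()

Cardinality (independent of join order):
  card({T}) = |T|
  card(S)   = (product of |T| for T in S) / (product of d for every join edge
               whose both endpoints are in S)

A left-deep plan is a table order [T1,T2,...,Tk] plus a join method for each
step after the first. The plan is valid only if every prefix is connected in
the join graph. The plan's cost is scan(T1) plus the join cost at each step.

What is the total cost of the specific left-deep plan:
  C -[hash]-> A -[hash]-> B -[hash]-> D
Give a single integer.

step 1: scan C: cost=500, card=500
step 2: join A via hash
    card(P join A) = 500*100/(2) = 25000
    cost = 500 + 2*100*7 + 500 = 2400
step 3: join B via hash
    card(P join B) = 25000*300/(4) = 1875000
    cost = 2400 + 2*300*9 + 25000 = 32800
step 4: join D via hash
    card(P join D) = 1875000*60/(50) = 2250000
    cost = 32800 + 2*60*6 + 1875000 = 1908520

1908520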